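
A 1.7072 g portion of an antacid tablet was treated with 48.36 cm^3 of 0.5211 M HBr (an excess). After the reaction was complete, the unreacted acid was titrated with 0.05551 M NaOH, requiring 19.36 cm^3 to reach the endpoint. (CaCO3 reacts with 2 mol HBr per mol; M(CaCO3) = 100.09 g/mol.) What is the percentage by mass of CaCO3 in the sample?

Total n(HBr) added = 0.5211 x 0.04836 = 0.02520 mol.
n(NaOH) used = 0.05551 x 0.01936 = 0.001075 mol, which equals the excess n(HBr).
So n(HBr) consumed by the sample = 0.02520 - 0.001075 = 0.02413 mol.
n(CaCO3) = 0.02413 / 2 = 0.01206 mol.
mass CaCO3 = 0.01206 x 100.09 = 1.207 g, so %CaCO3 = 1.207/1.7072 x 100 = 70.7%.

70.7%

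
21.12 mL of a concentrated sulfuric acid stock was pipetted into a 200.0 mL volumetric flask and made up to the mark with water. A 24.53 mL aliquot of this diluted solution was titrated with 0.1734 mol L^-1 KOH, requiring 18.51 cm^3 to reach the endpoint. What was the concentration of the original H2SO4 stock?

n(KOH) = 0.1734 x 0.01851 = 0.003210 mol.
n(H2SO4) in the aliquot = 0.003210 x 1/2 = 0.001605 mol.
[diluted H2SO4] = 0.001605 / 0.02453 = 0.06542 M.
Dilution factor = 200.0/21.12 = 9.470, so [stock] = 0.06542 x 9.470 = 0.620 M.

0.620 M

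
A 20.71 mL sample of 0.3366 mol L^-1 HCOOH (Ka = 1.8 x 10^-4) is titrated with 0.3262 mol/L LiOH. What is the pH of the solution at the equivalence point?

n(HCOOH) = 0.3366 x 0.02071 = 0.006971 mol; V(LiOH) at equivalence = 0.006971/0.3262 = 0.02137 L.
At equivalence all the acid is converted to HCOO-; total volume = 0.02071 + 0.02137 = 0.04208 L, so [HCOO-] = 0.006971/0.04208 = 0.1657 M.
Kb = Kw/Ka = 1.0e-14 / 1.8 x 10^-4 = 5.56e-11.
[OH^-] = sqrt(Kb x [HCOO-]) = sqrt(5.56e-11 x 0.1657) = 3.03e-6 M.
pOH = 5.52, so pH = 14.00 - 5.52 = 8.48.

8.48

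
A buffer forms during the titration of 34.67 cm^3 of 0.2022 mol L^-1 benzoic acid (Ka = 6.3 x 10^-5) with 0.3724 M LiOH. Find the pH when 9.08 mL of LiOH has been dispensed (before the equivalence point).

Initial n(C6H5COOH) = 0.2022 x 0.03467 = 0.007010 mol.
n(LiOH) added = 0.3724 x 0.009080 = 0.003381 mol, converting that many moles of C6H5COOH to C6H5COO-.
Remaining n(C6H5COOH) = 0.003629 mol; n(C6H5COO-) = 0.003381 mol.
By Henderson-Hasselbalch, pH = pKa + log([A^-]/[HA]) = 4.20 + log(0.003381/0.003629) = 4.20 + (-0.03) = 4.17.

4.17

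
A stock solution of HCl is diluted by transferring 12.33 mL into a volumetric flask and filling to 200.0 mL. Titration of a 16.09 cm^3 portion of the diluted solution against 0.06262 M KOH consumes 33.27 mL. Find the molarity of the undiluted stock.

n(KOH) = 0.06262 x 0.03327 = 0.002083 mol.
n(HCl) in the aliquot = 0.002083 mol.
[diluted HCl] = 0.002083 / 0.01609 = 0.1295 M.
Dilution factor = 200.0/12.33 = 16.22, so [stock] = 0.1295 x 16.22 = 2.10 M.

2.10 M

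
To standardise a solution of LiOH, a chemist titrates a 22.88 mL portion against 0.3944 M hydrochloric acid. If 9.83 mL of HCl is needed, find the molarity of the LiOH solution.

n(HCl) delivered = 0.3944 x 0.009830 = 0.003877 mol.
For a 1:1 reaction, n(LiOH) = 0.003877 mol.
[LiOH] = 0.003877 mol / 0.02288 L = 0.169 M.

0.169 M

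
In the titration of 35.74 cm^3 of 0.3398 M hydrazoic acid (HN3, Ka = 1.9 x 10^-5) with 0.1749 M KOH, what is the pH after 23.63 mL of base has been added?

4.43

Initial n(HN3) = 0.3398 x 0.03574 = 0.01214 mol.
n(KOH) added = 0.1749 x 0.02363 = 0.004133 mol, converting that many moles of HN3 to N3-.
Remaining n(HN3) = 0.008012 mol; n(N3-) = 0.004133 mol.
By Henderson-Hasselbalch, pH = pKa + log([A^-]/[HA]) = 4.72 + log(0.004133/0.008012) = 4.72 + (-0.29) = 4.43.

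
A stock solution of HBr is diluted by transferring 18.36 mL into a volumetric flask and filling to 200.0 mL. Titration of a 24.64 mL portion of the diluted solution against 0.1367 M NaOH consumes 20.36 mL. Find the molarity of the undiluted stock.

1.23 M

n(NaOH) = 0.1367 x 0.02036 = 0.002783 mol.
n(HBr) in the aliquot = 0.002783 mol.
[diluted HBr] = 0.002783 / 0.02464 = 0.1130 M.
Dilution factor = 200.0/18.36 = 10.89, so [stock] = 0.1130 x 10.89 = 1.23 M.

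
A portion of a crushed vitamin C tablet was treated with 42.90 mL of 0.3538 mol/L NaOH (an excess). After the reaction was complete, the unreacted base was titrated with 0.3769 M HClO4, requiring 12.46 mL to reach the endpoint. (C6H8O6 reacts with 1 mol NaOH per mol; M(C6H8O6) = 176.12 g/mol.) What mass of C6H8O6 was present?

Total n(NaOH) added = 0.3538 x 0.04290 = 0.01518 mol.
n(HClO4) used = 0.3769 x 0.01246 = 0.004696 mol, which equals the excess n(NaOH).
So n(NaOH) consumed by the sample = 0.01518 - 0.004696 = 0.01048 mol.
n(C6H8O6) = 0.01048 / 1 = 0.01048 mol.
mass = 0.01048 mol x 176.12 g/mol = 1.85 g.

1.85 g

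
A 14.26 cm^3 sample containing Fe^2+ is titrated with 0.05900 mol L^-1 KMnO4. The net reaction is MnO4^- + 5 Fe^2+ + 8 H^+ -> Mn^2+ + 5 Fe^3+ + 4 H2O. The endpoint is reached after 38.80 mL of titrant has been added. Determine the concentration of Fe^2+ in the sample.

n(KMnO4) = 0.05900 x 0.03880 = 0.002289 mol.
From the balanced equation, 1 mol KMnO4 reacts with 5 mol Fe^2+, so n(Fe^2+) = 0.002289 x 5/1 = 0.01145 mol.
[Fe^2+] = 0.01145 / 0.01426 L = 0.803 M.

0.803 M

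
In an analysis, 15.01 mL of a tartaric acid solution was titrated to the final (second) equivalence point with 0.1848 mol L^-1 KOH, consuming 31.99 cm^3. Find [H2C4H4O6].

0.197 M

n(KOH) = 0.1848 x 0.03199 = 0.005912 mol.
At the final (second) equivalence point, 2 mol OH^- react per mol H2C4H4O6, so n(H2C4H4O6) = 0.005912 / 2 = 0.002956 mol.
[H2C4H4O6] = 0.002956 / 0.01501 L = 0.197 M.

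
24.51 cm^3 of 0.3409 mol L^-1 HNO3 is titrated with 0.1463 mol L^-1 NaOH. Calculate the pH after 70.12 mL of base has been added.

12.30

n(acid) = 0.3409 x 0.02451 = 0.008355 mol; n(NaOH) added = 0.1463 x 0.07012 = 0.01026 mol.
Base is in excess by 0.01026 - 0.008355 = 0.001903 mol in a total volume of 0.09463 L.
[OH^-] = 0.001903/0.09463 = 0.02011 M, so pOH = 1.70 and pH = 14.00 - 1.70 = 12.30.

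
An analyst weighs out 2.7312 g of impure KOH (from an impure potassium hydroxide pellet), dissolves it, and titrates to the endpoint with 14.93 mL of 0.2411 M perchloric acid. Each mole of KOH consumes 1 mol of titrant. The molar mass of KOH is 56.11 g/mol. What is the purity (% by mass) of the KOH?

n(HClO4) = 0.2411 x 0.01493 = 0.003600 mol.
n(KOH) = 0.003600 / 1 = 0.003600 mol.
mass of KOH = 0.003600 x 56.11 = 0.2020 g.
% purity = 0.2020 / 2.7312 x 100 = 7.40%.

7.40%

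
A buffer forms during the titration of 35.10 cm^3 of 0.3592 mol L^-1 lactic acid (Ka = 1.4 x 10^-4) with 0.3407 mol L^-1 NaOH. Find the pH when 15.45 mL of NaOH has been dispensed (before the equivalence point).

Initial n(HC3H5O3) = 0.3592 x 0.03510 = 0.01261 mol.
n(NaOH) added = 0.3407 x 0.01545 = 0.005264 mol, converting that many moles of HC3H5O3 to C3H5O3-.
Remaining n(HC3H5O3) = 0.007344 mol; n(C3H5O3-) = 0.005264 mol.
By Henderson-Hasselbalch, pH = pKa + log([A^-]/[HA]) = 3.85 + log(0.005264/0.007344) = 3.85 + (-0.14) = 3.71.

3.71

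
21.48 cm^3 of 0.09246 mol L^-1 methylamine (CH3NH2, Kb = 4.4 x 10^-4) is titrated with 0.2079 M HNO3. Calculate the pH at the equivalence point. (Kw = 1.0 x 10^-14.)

n(CH3NH2) = 0.09246 x 0.02148 = 0.001986 mol; V(HNO3) at equivalence = 0.001986/0.2079 = 0.009553 L.
At equivalence the base is fully converted to CH3NH3+; total volume = 0.03103 L, so [CH3NH3+] = 0.001986/0.03103 = 0.06400 M.
Ka(CH3NH3+) = Kw/Kb = 1.0e-14 / 4.4 x 10^-4 = 2.27e-11.
[H^+] = sqrt(Ka x [CH3NH3+]) = sqrt(2.27e-11 x 0.06400) = 1.21e-6 M.
pH = -log(1.21e-6) = 5.92.

5.92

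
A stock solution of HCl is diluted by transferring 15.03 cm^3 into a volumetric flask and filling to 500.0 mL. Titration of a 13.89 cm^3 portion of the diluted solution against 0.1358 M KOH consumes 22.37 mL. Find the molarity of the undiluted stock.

7.28 M

n(KOH) = 0.1358 x 0.02237 = 0.003038 mol.
n(HCl) in the aliquot = 0.003038 mol.
[diluted HCl] = 0.003038 / 0.01389 = 0.2187 M.
Dilution factor = 500.0/15.03 = 33.27, so [stock] = 0.2187 x 33.27 = 7.28 M.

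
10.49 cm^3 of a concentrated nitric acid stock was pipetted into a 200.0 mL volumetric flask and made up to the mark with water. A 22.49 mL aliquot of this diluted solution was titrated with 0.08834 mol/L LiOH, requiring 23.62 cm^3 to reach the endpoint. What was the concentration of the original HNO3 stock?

n(LiOH) = 0.08834 x 0.02362 = 0.002087 mol.
n(HNO3) in the aliquot = 0.002087 mol.
[diluted HNO3] = 0.002087 / 0.02249 = 0.09278 M.
Dilution factor = 200.0/10.49 = 19.07, so [stock] = 0.09278 x 19.07 = 1.77 M.

1.77 M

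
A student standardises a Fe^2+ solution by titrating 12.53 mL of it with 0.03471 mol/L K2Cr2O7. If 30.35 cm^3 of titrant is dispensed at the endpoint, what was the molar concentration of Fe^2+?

0.504 M

n(K2Cr2O7) = 0.03471 x 0.03035 = 0.001053 mol.
From the balanced equation, 1 mol K2Cr2O7 reacts with 6 mol Fe^2+, so n(Fe^2+) = 0.001053 x 6/1 = 0.006321 mol.
[Fe^2+] = 0.006321 / 0.01253 L = 0.504 M.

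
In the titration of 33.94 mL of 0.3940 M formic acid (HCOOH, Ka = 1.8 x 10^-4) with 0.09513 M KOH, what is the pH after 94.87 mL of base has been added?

4.06

Initial n(HCOOH) = 0.3940 x 0.03394 = 0.01337 mol.
n(KOH) added = 0.09513 x 0.09487 = 0.009025 mol, converting that many moles of HCOOH to HCOO-.
Remaining n(HCOOH) = 0.004347 mol; n(HCOO-) = 0.009025 mol.
By Henderson-Hasselbalch, pH = pKa + log([A^-]/[HA]) = 3.74 + log(0.009025/0.004347) = 3.74 + (+0.32) = 4.06.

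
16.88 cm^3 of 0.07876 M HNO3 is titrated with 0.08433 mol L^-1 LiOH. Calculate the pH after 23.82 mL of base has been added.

n(acid) = 0.07876 x 0.01688 = 0.001329 mol; n(LiOH) added = 0.08433 x 0.02382 = 0.002009 mol.
Base is in excess by 0.002009 - 0.001329 = 0.0006793 mol in a total volume of 0.04070 L.
[OH^-] = 0.0006793/0.04070 = 0.01669 M, so pOH = 1.78 and pH = 14.00 - 1.78 = 12.22.

12.22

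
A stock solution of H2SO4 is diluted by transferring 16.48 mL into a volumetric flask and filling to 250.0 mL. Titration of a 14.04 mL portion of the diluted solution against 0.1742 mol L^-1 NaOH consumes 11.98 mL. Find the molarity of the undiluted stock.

1.13 M

n(NaOH) = 0.1742 x 0.01198 = 0.002087 mol.
n(H2SO4) in the aliquot = 0.002087 x 1/2 = 0.001043 mol.
[diluted H2SO4] = 0.001043 / 0.01404 = 0.07432 M.
Dilution factor = 250.0/16.48 = 15.17, so [stock] = 0.07432 x 15.17 = 1.13 M.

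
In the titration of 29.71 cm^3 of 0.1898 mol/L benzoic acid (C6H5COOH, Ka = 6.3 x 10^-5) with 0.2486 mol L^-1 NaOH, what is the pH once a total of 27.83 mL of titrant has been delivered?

12.35

n(acid) = 0.1898 x 0.02971 = 0.005639 mol; n(NaOH) added = 0.2486 x 0.02783 = 0.006919 mol.
Base is in excess by 0.006919 - 0.005639 = 0.001280 mol in a total volume of 0.05754 L.
[OH^-] = 0.001280/0.05754 = 0.02224 M, so pOH = 1.65 and pH = 14.00 - 1.65 = 12.35.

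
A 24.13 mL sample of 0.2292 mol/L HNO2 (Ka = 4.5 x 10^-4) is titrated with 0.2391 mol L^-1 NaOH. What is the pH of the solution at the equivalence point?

n(HNO2) = 0.2292 x 0.02413 = 0.005531 mol; V(NaOH) at equivalence = 0.005531/0.2391 = 0.02313 L.
At equivalence all the acid is converted to NO2-; total volume = 0.02413 + 0.02313 = 0.04726 L, so [NO2-] = 0.005531/0.04726 = 0.1170 M.
Kb = Kw/Ka = 1.0e-14 / 4.5 x 10^-4 = 2.22e-11.
[OH^-] = sqrt(Kb x [NO2-]) = sqrt(2.22e-11 x 0.1170) = 1.61e-6 M.
pOH = 5.79, so pH = 14.00 - 5.79 = 8.21.

8.21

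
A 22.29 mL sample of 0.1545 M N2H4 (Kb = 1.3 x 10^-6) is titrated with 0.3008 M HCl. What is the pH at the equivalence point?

n(N2H4) = 0.1545 x 0.02229 = 0.003444 mol; V(HCl) at equivalence = 0.003444/0.3008 = 0.01145 L.
At equivalence the base is fully converted to N2H5+; total volume = 0.03374 L, so [N2H5+] = 0.003444/0.03374 = 0.1021 M.
Ka(N2H5+) = Kw/Kb = 1.0e-14 / 1.3 x 10^-6 = 7.69e-9.
[H^+] = sqrt(Ka x [N2H5+]) = sqrt(7.69e-9 x 0.1021) = 2.80e-5 M.
pH = -log(2.80e-5) = 4.55.

4.55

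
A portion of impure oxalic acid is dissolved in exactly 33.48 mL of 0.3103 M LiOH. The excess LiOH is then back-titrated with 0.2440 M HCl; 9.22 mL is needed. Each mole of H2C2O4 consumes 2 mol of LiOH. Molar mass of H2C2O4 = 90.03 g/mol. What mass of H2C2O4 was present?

0.366 g

Total n(LiOH) added = 0.3103 x 0.03348 = 0.01039 mol.
n(HCl) used = 0.2440 x 0.009220 = 0.002250 mol, which equals the excess n(LiOH).
So n(LiOH) consumed by the sample = 0.01039 - 0.002250 = 0.008139 mol.
n(H2C2O4) = 0.008139 / 2 = 0.004070 mol.
mass = 0.004070 mol x 90.03 g/mol = 0.366 g.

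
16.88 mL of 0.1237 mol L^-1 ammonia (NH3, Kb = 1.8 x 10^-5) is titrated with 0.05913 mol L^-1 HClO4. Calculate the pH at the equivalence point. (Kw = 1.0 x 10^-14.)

5.33

n(NH3) = 0.1237 x 0.01688 = 0.002088 mol; V(HClO4) at equivalence = 0.002088/0.05913 = 0.03531 L.
At equivalence the base is fully converted to NH4+; total volume = 0.05219 L, so [NH4+] = 0.002088/0.05219 = 0.04001 M.
Ka(NH4+) = Kw/Kb = 1.0e-14 / 1.8 x 10^-5 = 5.56e-10.
[H^+] = sqrt(Ka x [NH4+]) = sqrt(5.56e-10 x 0.04001) = 4.71e-6 M.
pH = -log(4.71e-6) = 5.33.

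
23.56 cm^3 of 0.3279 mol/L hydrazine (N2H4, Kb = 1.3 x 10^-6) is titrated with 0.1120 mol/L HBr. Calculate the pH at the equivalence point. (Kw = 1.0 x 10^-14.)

4.60

n(N2H4) = 0.3279 x 0.02356 = 0.007725 mol; V(HBr) at equivalence = 0.007725/0.1120 = 0.06898 L.
At equivalence the base is fully converted to N2H5+; total volume = 0.09254 L, so [N2H5+] = 0.007725/0.09254 = 0.08348 M.
Ka(N2H5+) = Kw/Kb = 1.0e-14 / 1.3 x 10^-6 = 7.69e-9.
[H^+] = sqrt(Ka x [N2H5+]) = sqrt(7.69e-9 x 0.08348) = 2.53e-5 M.
pH = -log(2.53e-5) = 4.60.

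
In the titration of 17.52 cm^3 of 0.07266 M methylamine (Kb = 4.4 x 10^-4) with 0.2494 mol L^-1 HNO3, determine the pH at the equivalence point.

n(CH3NH2) = 0.07266 x 0.01752 = 0.001273 mol; V(HNO3) at equivalence = 0.001273/0.2494 = 0.005104 L.
At equivalence the base is fully converted to CH3NH3+; total volume = 0.02262 L, so [CH3NH3+] = 0.001273/0.02262 = 0.05627 M.
Ka(CH3NH3+) = Kw/Kb = 1.0e-14 / 4.4 x 10^-4 = 2.27e-11.
[H^+] = sqrt(Ka x [CH3NH3+]) = sqrt(2.27e-11 x 0.05627) = 1.13e-6 M.
pH = -log(1.13e-6) = 5.95.

5.95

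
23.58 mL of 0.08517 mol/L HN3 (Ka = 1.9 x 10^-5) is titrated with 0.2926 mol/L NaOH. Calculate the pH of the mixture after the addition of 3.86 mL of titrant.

4.83

Initial n(HN3) = 0.08517 x 0.02358 = 0.002008 mol.
n(NaOH) added = 0.2926 x 0.003860 = 0.001129 mol, converting that many moles of HN3 to N3-.
Remaining n(HN3) = 0.0008789 mol; n(N3-) = 0.001129 mol.
By Henderson-Hasselbalch, pH = pKa + log([A^-]/[HA]) = 4.72 + log(0.001129/0.0008789) = 4.72 + (+0.11) = 4.83.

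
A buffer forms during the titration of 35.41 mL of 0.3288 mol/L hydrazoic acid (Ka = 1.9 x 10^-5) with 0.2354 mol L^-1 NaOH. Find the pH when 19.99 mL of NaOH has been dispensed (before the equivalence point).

Initial n(HN3) = 0.3288 x 0.03541 = 0.01164 mol.
n(NaOH) added = 0.2354 x 0.01999 = 0.004706 mol, converting that many moles of HN3 to N3-.
Remaining n(HN3) = 0.006937 mol; n(N3-) = 0.004706 mol.
By Henderson-Hasselbalch, pH = pKa + log([A^-]/[HA]) = 4.72 + log(0.004706/0.006937) = 4.72 + (-0.17) = 4.55.

4.55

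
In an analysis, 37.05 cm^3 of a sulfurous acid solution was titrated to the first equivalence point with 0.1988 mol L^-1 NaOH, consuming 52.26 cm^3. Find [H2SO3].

0.280 M

n(NaOH) = 0.1988 x 0.05226 = 0.01039 mol.
At the first equivalence point, 1 mol OH^- react per mol H2SO3, so n(H2SO3) = 0.01039 / 1 = 0.01039 mol.
[H2SO3] = 0.01039 / 0.03705 L = 0.280 M.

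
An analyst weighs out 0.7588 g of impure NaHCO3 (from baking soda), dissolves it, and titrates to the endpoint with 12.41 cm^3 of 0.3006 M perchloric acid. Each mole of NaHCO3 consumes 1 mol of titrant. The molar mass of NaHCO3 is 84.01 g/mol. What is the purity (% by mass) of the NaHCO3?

n(HClO4) = 0.3006 x 0.01241 = 0.003730 mol.
n(NaHCO3) = 0.003730 / 1 = 0.003730 mol.
mass of NaHCO3 = 0.003730 x 84.01 = 0.3134 g.
% purity = 0.3134 / 0.7588 x 100 = 41.3%.

41.3%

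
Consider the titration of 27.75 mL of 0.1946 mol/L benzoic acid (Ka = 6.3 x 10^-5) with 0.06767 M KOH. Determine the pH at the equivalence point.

n(C6H5COOH) = 0.1946 x 0.02775 = 0.005400 mol; V(KOH) at equivalence = 0.005400/0.06767 = 0.07980 L.
At equivalence all the acid is converted to C6H5COO-; total volume = 0.02775 + 0.07980 = 0.1076 L, so [C6H5COO-] = 0.005400/0.1076 = 0.05021 M.
Kb = Kw/Ka = 1.0e-14 / 6.3 x 10^-5 = 1.59e-10.
[OH^-] = sqrt(Kb x [C6H5COO-]) = sqrt(1.59e-10 x 0.05021) = 2.82e-6 M.
pOH = 5.55, so pH = 14.00 - 5.55 = 8.45.

8.45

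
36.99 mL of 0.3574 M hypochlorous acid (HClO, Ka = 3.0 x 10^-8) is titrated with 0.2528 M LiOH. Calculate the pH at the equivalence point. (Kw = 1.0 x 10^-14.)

10.35

n(HClO) = 0.3574 x 0.03699 = 0.01322 mol; V(LiOH) at equivalence = 0.01322/0.2528 = 0.05230 L.
At equivalence all the acid is converted to ClO-; total volume = 0.03699 + 0.05230 = 0.08929 L, so [ClO-] = 0.01322/0.08929 = 0.1481 M.
Kb = Kw/Ka = 1.0e-14 / 3.0 x 10^-8 = 3.33e-7.
[OH^-] = sqrt(Kb x [ClO-]) = sqrt(3.33e-7 x 0.1481) = 0.000222 M.
pOH = 3.65, so pH = 14.00 - 3.65 = 10.35.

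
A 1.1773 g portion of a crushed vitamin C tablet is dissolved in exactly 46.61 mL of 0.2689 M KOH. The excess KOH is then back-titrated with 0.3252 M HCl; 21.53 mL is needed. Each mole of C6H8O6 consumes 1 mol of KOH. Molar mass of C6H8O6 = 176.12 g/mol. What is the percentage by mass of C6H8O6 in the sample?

Total n(KOH) added = 0.2689 x 0.04661 = 0.01253 mol.
n(HCl) used = 0.3252 x 0.02153 = 0.007002 mol, which equals the excess n(KOH).
So n(KOH) consumed by the sample = 0.01253 - 0.007002 = 0.005532 mol.
n(C6H8O6) = 0.005532 / 1 = 0.005532 mol.
mass C6H8O6 = 0.005532 x 176.12 = 0.9743 g, so %C6H8O6 = 0.9743/1.1773 x 100 = 82.8%.

82.8%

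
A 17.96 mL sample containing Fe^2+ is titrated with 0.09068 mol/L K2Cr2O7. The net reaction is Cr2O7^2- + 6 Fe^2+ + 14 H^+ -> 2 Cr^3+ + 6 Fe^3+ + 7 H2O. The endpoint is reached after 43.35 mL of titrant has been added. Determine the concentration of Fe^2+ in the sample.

n(K2Cr2O7) = 0.09068 x 0.04335 = 0.003931 mol.
From the balanced equation, 1 mol K2Cr2O7 reacts with 6 mol Fe^2+, so n(Fe^2+) = 0.003931 x 6/1 = 0.02359 mol.
[Fe^2+] = 0.02359 / 0.01796 L = 1.31 M.

1.31 M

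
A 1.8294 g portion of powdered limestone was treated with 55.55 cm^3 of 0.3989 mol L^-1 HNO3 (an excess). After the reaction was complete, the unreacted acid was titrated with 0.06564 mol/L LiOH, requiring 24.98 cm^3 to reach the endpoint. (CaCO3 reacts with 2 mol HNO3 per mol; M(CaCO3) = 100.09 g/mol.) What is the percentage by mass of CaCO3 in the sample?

Total n(HNO3) added = 0.3989 x 0.05555 = 0.02216 mol.
n(LiOH) used = 0.06564 x 0.02498 = 0.001640 mol, which equals the excess n(HNO3).
So n(HNO3) consumed by the sample = 0.02216 - 0.001640 = 0.02052 mol.
n(CaCO3) = 0.02052 / 2 = 0.01026 mol.
mass CaCO3 = 0.01026 x 100.09 = 1.027 g, so %CaCO3 = 1.027/1.8294 x 100 = 56.1%.

56.1%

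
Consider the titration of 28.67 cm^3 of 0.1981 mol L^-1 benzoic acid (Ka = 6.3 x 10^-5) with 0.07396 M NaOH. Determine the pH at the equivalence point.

n(C6H5COOH) = 0.1981 x 0.02867 = 0.005680 mol; V(NaOH) at equivalence = 0.005680/0.07396 = 0.07679 L.
At equivalence all the acid is converted to C6H5COO-; total volume = 0.02867 + 0.07679 = 0.1055 L, so [C6H5COO-] = 0.005680/0.1055 = 0.05385 M.
Kb = Kw/Ka = 1.0e-14 / 6.3 x 10^-5 = 1.59e-10.
[OH^-] = sqrt(Kb x [C6H5COO-]) = sqrt(1.59e-10 x 0.05385) = 2.92e-6 M.
pOH = 5.53, so pH = 14.00 - 5.53 = 8.47.

8.47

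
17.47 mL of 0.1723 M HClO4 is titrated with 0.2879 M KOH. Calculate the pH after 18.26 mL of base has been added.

n(acid) = 0.1723 x 0.01747 = 0.003010 mol; n(KOH) added = 0.2879 x 0.01826 = 0.005257 mol.
Base is in excess by 0.005257 - 0.003010 = 0.002247 mol in a total volume of 0.03573 L.
[OH^-] = 0.002247/0.03573 = 0.06289 M, so pOH = 1.20 and pH = 14.00 - 1.20 = 12.80.

12.80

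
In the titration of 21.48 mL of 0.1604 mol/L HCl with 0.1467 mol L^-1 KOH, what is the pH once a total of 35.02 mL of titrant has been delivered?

12.48

n(acid) = 0.1604 x 0.02148 = 0.003445 mol; n(KOH) added = 0.1467 x 0.03502 = 0.005137 mol.
Base is in excess by 0.005137 - 0.003445 = 0.001692 mol in a total volume of 0.05650 L.
[OH^-] = 0.001692/0.05650 = 0.02995 M, so pOH = 1.52 and pH = 14.00 - 1.52 = 12.48.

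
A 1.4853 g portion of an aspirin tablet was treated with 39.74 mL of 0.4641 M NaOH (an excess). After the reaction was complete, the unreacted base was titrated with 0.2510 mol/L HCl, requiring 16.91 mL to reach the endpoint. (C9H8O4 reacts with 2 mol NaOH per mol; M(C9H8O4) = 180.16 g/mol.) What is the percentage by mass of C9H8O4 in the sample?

86.1%

Total n(NaOH) added = 0.4641 x 0.03974 = 0.01844 mol.
n(HCl) used = 0.2510 x 0.01691 = 0.004244 mol, which equals the excess n(NaOH).
So n(NaOH) consumed by the sample = 0.01844 - 0.004244 = 0.01420 mol.
n(C9H8O4) = 0.01420 / 2 = 0.007099 mol.
mass C9H8O4 = 0.007099 x 180.16 = 1.279 g, so %C9H8O4 = 1.279/1.4853 x 100 = 86.1%.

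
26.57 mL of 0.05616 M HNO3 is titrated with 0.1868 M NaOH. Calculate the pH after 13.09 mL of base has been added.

12.38

n(acid) = 0.05616 x 0.02657 = 0.001492 mol; n(NaOH) added = 0.1868 x 0.01309 = 0.002445 mol.
Base is in excess by 0.002445 - 0.001492 = 0.0009530 mol in a total volume of 0.03966 L.
[OH^-] = 0.0009530/0.03966 = 0.02403 M, so pOH = 1.62 and pH = 14.00 - 1.62 = 12.38.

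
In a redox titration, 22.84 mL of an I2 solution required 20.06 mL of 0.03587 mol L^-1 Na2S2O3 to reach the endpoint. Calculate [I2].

0.0158 M

n(Na2S2O3) = 0.03587 x 0.02006 = 0.0007196 mol.
From the balanced equation, 2 mol Na2S2O3 reacts with 1 mol I2, so n(I2) = 0.0007196 x 1/2 = 0.0003598 mol.
[I2] = 0.0003598 / 0.02284 L = 0.0158 M.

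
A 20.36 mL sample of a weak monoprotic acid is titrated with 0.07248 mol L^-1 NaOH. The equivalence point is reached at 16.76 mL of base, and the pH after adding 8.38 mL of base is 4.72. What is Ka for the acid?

8.38 mL is half of the equivalence volume, so this is the half-equivalence point where [HA] = [A^-].
At half-equivalence pH = pKa, so pKa = 4.72.
Ka = 10^(-4.72) = 1.9 x 10^-5.

1.9 x 10^-5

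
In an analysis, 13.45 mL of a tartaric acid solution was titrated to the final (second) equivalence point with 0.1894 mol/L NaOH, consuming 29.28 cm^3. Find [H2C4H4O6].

n(NaOH) = 0.1894 x 0.02928 = 0.005546 mol.
At the final (second) equivalence point, 2 mol OH^- react per mol H2C4H4O6, so n(H2C4H4O6) = 0.005546 / 2 = 0.002773 mol.
[H2C4H4O6] = 0.002773 / 0.01345 L = 0.206 M.

0.206 M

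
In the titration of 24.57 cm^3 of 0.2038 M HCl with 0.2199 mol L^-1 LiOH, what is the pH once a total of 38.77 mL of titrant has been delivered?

12.74

n(acid) = 0.2038 x 0.02457 = 0.005007 mol; n(LiOH) added = 0.2199 x 0.03877 = 0.008526 mol.
Base is in excess by 0.008526 - 0.005007 = 0.003518 mol in a total volume of 0.06334 L.
[OH^-] = 0.003518/0.06334 = 0.05554 M, so pOH = 1.26 and pH = 14.00 - 1.26 = 12.74.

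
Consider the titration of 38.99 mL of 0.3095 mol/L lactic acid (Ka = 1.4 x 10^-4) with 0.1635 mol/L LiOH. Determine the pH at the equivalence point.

n(HC3H5O3) = 0.3095 x 0.03899 = 0.01207 mol; V(LiOH) at equivalence = 0.01207/0.1635 = 0.07381 L.
At equivalence all the acid is converted to C3H5O3-; total volume = 0.03899 + 0.07381 = 0.1128 L, so [C3H5O3-] = 0.01207/0.1128 = 0.1070 M.
Kb = Kw/Ka = 1.0e-14 / 1.4 x 10^-4 = 7.14e-11.
[OH^-] = sqrt(Kb x [C3H5O3-]) = sqrt(7.14e-11 x 0.1070) = 2.76e-6 M.
pOH = 5.56, so pH = 14.00 - 5.56 = 8.44.

8.44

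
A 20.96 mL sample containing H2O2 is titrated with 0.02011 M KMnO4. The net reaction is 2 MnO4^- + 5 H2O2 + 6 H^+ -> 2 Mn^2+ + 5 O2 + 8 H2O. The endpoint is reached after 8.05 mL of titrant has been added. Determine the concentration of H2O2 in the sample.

n(KMnO4) = 0.02011 x 0.008050 = 0.0001619 mol.
From the balanced equation, 2 mol KMnO4 reacts with 5 mol H2O2, so n(H2O2) = 0.0001619 x 5/2 = 0.0004047 mol.
[H2O2] = 0.0004047 / 0.02096 L = 0.0193 M.

0.0193 M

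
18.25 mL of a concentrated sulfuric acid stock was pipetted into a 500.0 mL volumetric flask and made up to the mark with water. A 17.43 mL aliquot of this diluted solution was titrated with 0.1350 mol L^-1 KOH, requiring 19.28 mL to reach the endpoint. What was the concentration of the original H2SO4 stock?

2.05 M

n(KOH) = 0.1350 x 0.01928 = 0.002603 mol.
n(H2SO4) in the aliquot = 0.002603 x 1/2 = 0.001301 mol.
[diluted H2SO4] = 0.001301 / 0.01743 = 0.07466 M.
Dilution factor = 500.0/18.25 = 27.40, so [stock] = 0.07466 x 27.40 = 2.05 M.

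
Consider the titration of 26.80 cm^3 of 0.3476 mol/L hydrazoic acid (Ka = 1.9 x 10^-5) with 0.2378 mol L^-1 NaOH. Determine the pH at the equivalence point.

n(HN3) = 0.3476 x 0.02680 = 0.009316 mol; V(NaOH) at equivalence = 0.009316/0.2378 = 0.03917 L.
At equivalence all the acid is converted to N3-; total volume = 0.02680 + 0.03917 = 0.06597 L, so [N3-] = 0.009316/0.06597 = 0.1412 M.
Kb = Kw/Ka = 1.0e-14 / 1.9 x 10^-5 = 5.26e-10.
[OH^-] = sqrt(Kb x [N3-]) = sqrt(5.26e-10 x 0.1412) = 8.62e-6 M.
pOH = 5.06, so pH = 14.00 - 5.06 = 8.94.

8.94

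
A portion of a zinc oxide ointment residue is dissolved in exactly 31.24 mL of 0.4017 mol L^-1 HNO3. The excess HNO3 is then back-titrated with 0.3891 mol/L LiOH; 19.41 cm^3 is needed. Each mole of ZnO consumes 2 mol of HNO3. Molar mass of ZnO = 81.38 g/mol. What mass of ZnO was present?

Total n(HNO3) added = 0.4017 x 0.03124 = 0.01255 mol.
n(LiOH) used = 0.3891 x 0.01941 = 0.007552 mol, which equals the excess n(HNO3).
So n(HNO3) consumed by the sample = 0.01255 - 0.007552 = 0.004997 mol.
n(ZnO) = 0.004997 / 2 = 0.002498 mol.
mass = 0.002498 mol x 81.38 g/mol = 0.203 g.

0.203 g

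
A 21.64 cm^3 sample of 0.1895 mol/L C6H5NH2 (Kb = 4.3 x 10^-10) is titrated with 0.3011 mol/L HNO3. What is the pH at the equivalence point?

2.78

n(C6H5NH2) = 0.1895 x 0.02164 = 0.004101 mol; V(HNO3) at equivalence = 0.004101/0.3011 = 0.01362 L.
At equivalence the base is fully converted to C6H5NH3+; total volume = 0.03526 L, so [C6H5NH3+] = 0.004101/0.03526 = 0.1163 M.
Ka(C6H5NH3+) = Kw/Kb = 1.0e-14 / 4.3 x 10^-10 = 2.33e-5.
[H^+] = sqrt(Ka x [C6H5NH3+]) = sqrt(2.33e-5 x 0.1163) = 0.00164 M.
pH = -log(0.00164) = 2.78.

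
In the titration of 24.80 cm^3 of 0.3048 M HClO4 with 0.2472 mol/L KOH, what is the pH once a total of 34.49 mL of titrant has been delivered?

n(acid) = 0.3048 x 0.02480 = 0.007559 mol; n(KOH) added = 0.2472 x 0.03449 = 0.008526 mol.
Base is in excess by 0.008526 - 0.007559 = 0.0009669 mol in a total volume of 0.05929 L.
[OH^-] = 0.0009669/0.05929 = 0.01631 M, so pOH = 1.79 and pH = 14.00 - 1.79 = 12.21.

12.21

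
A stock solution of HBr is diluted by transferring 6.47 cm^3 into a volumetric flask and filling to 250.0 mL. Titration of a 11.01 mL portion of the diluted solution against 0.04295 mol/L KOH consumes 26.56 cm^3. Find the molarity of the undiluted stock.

n(KOH) = 0.04295 x 0.02656 = 0.001141 mol.
n(HBr) in the aliquot = 0.001141 mol.
[diluted HBr] = 0.001141 / 0.01101 = 0.1036 M.
Dilution factor = 250.0/6.470 = 38.64, so [stock] = 0.1036 x 38.64 = 4.00 M.

4.00 M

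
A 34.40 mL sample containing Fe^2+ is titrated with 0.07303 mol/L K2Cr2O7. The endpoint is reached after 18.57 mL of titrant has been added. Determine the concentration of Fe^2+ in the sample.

0.237 M

n(K2Cr2O7) = 0.07303 x 0.01857 = 0.001356 mol.
From the balanced equation, 1 mol K2Cr2O7 reacts with 6 mol Fe^2+, so n(Fe^2+) = 0.001356 x 6/1 = 0.008137 mol.
[Fe^2+] = 0.008137 / 0.03440 L = 0.237 M.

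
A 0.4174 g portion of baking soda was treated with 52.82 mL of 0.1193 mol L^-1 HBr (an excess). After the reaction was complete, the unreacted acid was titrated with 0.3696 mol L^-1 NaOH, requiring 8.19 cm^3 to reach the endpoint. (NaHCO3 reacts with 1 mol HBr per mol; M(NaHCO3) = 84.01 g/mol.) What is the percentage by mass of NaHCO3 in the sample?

Total n(HBr) added = 0.1193 x 0.05282 = 0.006301 mol.
n(NaOH) used = 0.3696 x 0.008190 = 0.003027 mol, which equals the excess n(HBr).
So n(HBr) consumed by the sample = 0.006301 - 0.003027 = 0.003274 mol.
n(NaHCO3) = 0.003274 / 1 = 0.003274 mol.
mass NaHCO3 = 0.003274 x 84.01 = 0.2751 g, so %NaHCO3 = 0.2751/0.4174 x 100 = 65.9%.

65.9%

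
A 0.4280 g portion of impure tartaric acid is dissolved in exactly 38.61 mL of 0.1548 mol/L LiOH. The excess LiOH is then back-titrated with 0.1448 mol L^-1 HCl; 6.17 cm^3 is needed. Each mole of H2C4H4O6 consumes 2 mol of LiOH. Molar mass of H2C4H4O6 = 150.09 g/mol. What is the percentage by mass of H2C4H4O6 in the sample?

89.1%

Total n(LiOH) added = 0.1548 x 0.03861 = 0.005977 mol.
n(HCl) used = 0.1448 x 0.006170 = 0.0008934 mol, which equals the excess n(LiOH).
So n(LiOH) consumed by the sample = 0.005977 - 0.0008934 = 0.005083 mol.
n(H2C4H4O6) = 0.005083 / 2 = 0.002542 mol.
mass H2C4H4O6 = 0.002542 x 150.09 = 0.3815 g, so %H2C4H4O6 = 0.3815/0.4280 x 100 = 89.1%.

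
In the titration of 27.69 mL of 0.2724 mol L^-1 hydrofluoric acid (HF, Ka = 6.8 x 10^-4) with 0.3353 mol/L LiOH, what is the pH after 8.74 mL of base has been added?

2.97

Initial n(HF) = 0.2724 x 0.02769 = 0.007543 mol.
n(LiOH) added = 0.3353 x 0.008740 = 0.002931 mol, converting that many moles of HF to F-.
Remaining n(HF) = 0.004612 mol; n(F-) = 0.002931 mol.
By Henderson-Hasselbalch, pH = pKa + log([A^-]/[HA]) = 3.17 + log(0.002931/0.004612) = 3.17 + (-0.20) = 2.97.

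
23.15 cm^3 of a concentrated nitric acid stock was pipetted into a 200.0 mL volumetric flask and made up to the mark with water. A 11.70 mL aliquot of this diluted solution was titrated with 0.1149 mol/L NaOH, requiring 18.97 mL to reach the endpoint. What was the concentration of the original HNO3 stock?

n(NaOH) = 0.1149 x 0.01897 = 0.002180 mol.
n(HNO3) in the aliquot = 0.002180 mol.
[diluted HNO3] = 0.002180 / 0.01170 = 0.1863 M.
Dilution factor = 200.0/23.15 = 8.639, so [stock] = 0.1863 x 8.639 = 1.61 M.

1.61 M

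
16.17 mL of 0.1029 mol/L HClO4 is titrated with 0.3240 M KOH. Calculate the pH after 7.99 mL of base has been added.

12.58

n(acid) = 0.1029 x 0.01617 = 0.001664 mol; n(KOH) added = 0.3240 x 0.007990 = 0.002589 mol.
Base is in excess by 0.002589 - 0.001664 = 0.0009249 mol in a total volume of 0.02416 L.
[OH^-] = 0.0009249/0.02416 = 0.03828 M, so pOH = 1.42 and pH = 14.00 - 1.42 = 12.58.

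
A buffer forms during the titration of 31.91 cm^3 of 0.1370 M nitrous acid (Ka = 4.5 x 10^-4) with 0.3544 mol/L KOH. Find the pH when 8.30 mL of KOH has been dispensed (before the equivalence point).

Initial n(HNO2) = 0.1370 x 0.03191 = 0.004372 mol.
n(KOH) added = 0.3544 x 0.008300 = 0.002942 mol, converting that many moles of HNO2 to NO2-.
Remaining n(HNO2) = 0.001430 mol; n(NO2-) = 0.002942 mol.
By Henderson-Hasselbalch, pH = pKa + log([A^-]/[HA]) = 3.35 + log(0.002942/0.001430) = 3.35 + (+0.31) = 3.66.

3.66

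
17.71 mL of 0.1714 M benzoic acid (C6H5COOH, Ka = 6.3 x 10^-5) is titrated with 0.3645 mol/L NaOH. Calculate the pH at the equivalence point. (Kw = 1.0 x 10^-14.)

8.63

n(C6H5COOH) = 0.1714 x 0.01771 = 0.003035 mol; V(NaOH) at equivalence = 0.003035/0.3645 = 0.008328 L.
At equivalence all the acid is converted to C6H5COO-; total volume = 0.01771 + 0.008328 = 0.02604 L, so [C6H5COO-] = 0.003035/0.02604 = 0.1166 M.
Kb = Kw/Ka = 1.0e-14 / 6.3 x 10^-5 = 1.59e-10.
[OH^-] = sqrt(Kb x [C6H5COO-]) = sqrt(1.59e-10 x 0.1166) = 4.30e-6 M.
pOH = 5.37, so pH = 14.00 - 5.37 = 8.63.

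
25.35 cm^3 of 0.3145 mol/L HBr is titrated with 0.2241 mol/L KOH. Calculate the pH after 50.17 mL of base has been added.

n(acid) = 0.3145 x 0.02535 = 0.007973 mol; n(KOH) added = 0.2241 x 0.05017 = 0.01124 mol.
Base is in excess by 0.01124 - 0.007973 = 0.003271 mol in a total volume of 0.07552 L.
[OH^-] = 0.003271/0.07552 = 0.04331 M, so pOH = 1.36 and pH = 14.00 - 1.36 = 12.64.

12.64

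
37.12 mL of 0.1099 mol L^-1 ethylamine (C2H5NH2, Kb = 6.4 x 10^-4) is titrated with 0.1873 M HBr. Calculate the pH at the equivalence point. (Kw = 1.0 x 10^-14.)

5.98

n(C2H5NH2) = 0.1099 x 0.03712 = 0.004079 mol; V(HBr) at equivalence = 0.004079/0.1873 = 0.02178 L.
At equivalence the base is fully converted to C2H5NH3+; total volume = 0.05890 L, so [C2H5NH3+] = 0.004079/0.05890 = 0.06926 M.
Ka(C2H5NH3+) = Kw/Kb = 1.0e-14 / 6.4 x 10^-4 = 1.56e-11.
[H^+] = sqrt(Ka x [C2H5NH3+]) = sqrt(1.56e-11 x 0.06926) = 1.04e-6 M.
pH = -log(1.04e-6) = 5.98.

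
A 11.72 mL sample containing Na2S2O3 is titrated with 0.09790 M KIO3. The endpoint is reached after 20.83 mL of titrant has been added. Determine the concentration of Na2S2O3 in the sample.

n(KIO3) = 0.09790 x 0.02083 = 0.002039 mol.
From the balanced equation, 1 mol KIO3 reacts with 6 mol Na2S2O3, so n(Na2S2O3) = 0.002039 x 6/1 = 0.01224 mol.
[Na2S2O3] = 0.01224 / 0.01172 L = 1.04 M.

1.04 M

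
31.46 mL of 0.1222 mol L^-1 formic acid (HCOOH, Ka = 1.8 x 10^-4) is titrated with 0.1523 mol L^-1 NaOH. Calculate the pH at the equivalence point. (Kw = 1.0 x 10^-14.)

8.29

n(HCOOH) = 0.1222 x 0.03146 = 0.003844 mol; V(NaOH) at equivalence = 0.003844/0.1523 = 0.02524 L.
At equivalence all the acid is converted to HCOO-; total volume = 0.03146 + 0.02524 = 0.05670 L, so [HCOO-] = 0.003844/0.05670 = 0.06780 M.
Kb = Kw/Ka = 1.0e-14 / 1.8 x 10^-4 = 5.56e-11.
[OH^-] = sqrt(Kb x [HCOO-]) = sqrt(5.56e-11 x 0.06780) = 1.94e-6 M.
pOH = 5.71, so pH = 14.00 - 5.71 = 8.29.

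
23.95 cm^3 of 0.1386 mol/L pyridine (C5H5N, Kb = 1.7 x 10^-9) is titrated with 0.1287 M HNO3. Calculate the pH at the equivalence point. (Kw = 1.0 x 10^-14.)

n(C5H5N) = 0.1386 x 0.02395 = 0.003319 mol; V(HNO3) at equivalence = 0.003319/0.1287 = 0.02579 L.
At equivalence the base is fully converted to C5H5NH+; total volume = 0.04974 L, so [C5H5NH+] = 0.003319/0.04974 = 0.06673 M.
Ka(C5H5NH+) = Kw/Kb = 1.0e-14 / 1.7 x 10^-9 = 5.88e-6.
[H^+] = sqrt(Ka x [C5H5NH+]) = sqrt(5.88e-6 x 0.06673) = 0.000627 M.
pH = -log(0.000627) = 3.20.

3.20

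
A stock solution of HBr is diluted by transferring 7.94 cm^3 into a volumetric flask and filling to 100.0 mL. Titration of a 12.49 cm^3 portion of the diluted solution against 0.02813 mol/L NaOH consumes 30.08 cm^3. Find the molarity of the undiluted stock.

0.853 M

n(NaOH) = 0.02813 x 0.03008 = 0.0008462 mol.
n(HBr) in the aliquot = 0.0008462 mol.
[diluted HBr] = 0.0008462 / 0.01249 = 0.06775 M.
Dilution factor = 100.0/7.940 = 12.59, so [stock] = 0.06775 x 12.59 = 0.853 M.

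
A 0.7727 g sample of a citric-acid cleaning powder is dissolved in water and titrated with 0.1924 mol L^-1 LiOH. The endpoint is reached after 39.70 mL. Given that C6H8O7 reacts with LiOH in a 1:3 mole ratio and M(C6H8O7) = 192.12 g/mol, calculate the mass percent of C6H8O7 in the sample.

63.3%

n(LiOH) = 0.1924 x 0.03970 = 0.007638 mol.
n(C6H8O7) = 0.007638 / 3 = 0.002546 mol.
mass of C6H8O7 = 0.002546 x 192.12 = 0.4892 g.
% purity = 0.4892 / 0.7727 x 100 = 63.3%.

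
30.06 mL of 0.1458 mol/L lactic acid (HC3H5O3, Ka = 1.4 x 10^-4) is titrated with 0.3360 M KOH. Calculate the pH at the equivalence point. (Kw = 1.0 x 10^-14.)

n(HC3H5O3) = 0.1458 x 0.03006 = 0.004383 mol; V(KOH) at equivalence = 0.004383/0.3360 = 0.01304 L.
At equivalence all the acid is converted to C3H5O3-; total volume = 0.03006 + 0.01304 = 0.04310 L, so [C3H5O3-] = 0.004383/0.04310 = 0.1017 M.
Kb = Kw/Ka = 1.0e-14 / 1.4 x 10^-4 = 7.14e-11.
[OH^-] = sqrt(Kb x [C3H5O3-]) = sqrt(7.14e-11 x 0.1017) = 2.69e-6 M.
pOH = 5.57, so pH = 14.00 - 5.57 = 8.43.

8.43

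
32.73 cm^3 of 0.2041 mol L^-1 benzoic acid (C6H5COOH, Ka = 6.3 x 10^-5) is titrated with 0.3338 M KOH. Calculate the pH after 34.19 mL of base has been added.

n(acid) = 0.2041 x 0.03273 = 0.006680 mol; n(KOH) added = 0.3338 x 0.03419 = 0.01141 mol.
Base is in excess by 0.01141 - 0.006680 = 0.004732 mol in a total volume of 0.06692 L.
[OH^-] = 0.004732/0.06692 = 0.07072 M, so pOH = 1.15 and pH = 14.00 - 1.15 = 12.85.

12.85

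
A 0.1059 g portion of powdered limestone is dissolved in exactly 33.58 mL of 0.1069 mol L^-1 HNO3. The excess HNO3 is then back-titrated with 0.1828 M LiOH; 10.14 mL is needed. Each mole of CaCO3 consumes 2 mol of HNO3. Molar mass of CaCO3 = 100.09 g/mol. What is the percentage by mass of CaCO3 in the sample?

Total n(HNO3) added = 0.1069 x 0.03358 = 0.003590 mol.
n(LiOH) used = 0.1828 x 0.01014 = 0.001854 mol, which equals the excess n(HNO3).
So n(HNO3) consumed by the sample = 0.003590 - 0.001854 = 0.001736 mol.
n(CaCO3) = 0.001736 / 2 = 0.0008681 mol.
mass CaCO3 = 0.0008681 x 100.09 = 0.08688 g, so %CaCO3 = 0.08688/0.1059 x 100 = 82.0%.

82.0%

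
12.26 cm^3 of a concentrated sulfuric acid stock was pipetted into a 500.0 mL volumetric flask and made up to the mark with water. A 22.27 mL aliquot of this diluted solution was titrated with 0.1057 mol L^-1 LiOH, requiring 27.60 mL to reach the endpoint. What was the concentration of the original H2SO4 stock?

n(LiOH) = 0.1057 x 0.02760 = 0.002917 mol.
n(H2SO4) in the aliquot = 0.002917 x 1/2 = 0.001459 mol.
[diluted H2SO4] = 0.001459 / 0.02227 = 0.06550 M.
Dilution factor = 500.0/12.26 = 40.78, so [stock] = 0.06550 x 40.78 = 2.67 M.

2.67 M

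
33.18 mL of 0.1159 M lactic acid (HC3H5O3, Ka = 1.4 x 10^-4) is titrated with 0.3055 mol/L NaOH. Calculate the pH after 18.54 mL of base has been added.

12.55

n(acid) = 0.1159 x 0.03318 = 0.003846 mol; n(NaOH) added = 0.3055 x 0.01854 = 0.005664 mol.
Base is in excess by 0.005664 - 0.003846 = 0.001818 mol in a total volume of 0.05172 L.
[OH^-] = 0.001818/0.05172 = 0.03516 M, so pOH = 1.45 and pH = 14.00 - 1.45 = 12.55.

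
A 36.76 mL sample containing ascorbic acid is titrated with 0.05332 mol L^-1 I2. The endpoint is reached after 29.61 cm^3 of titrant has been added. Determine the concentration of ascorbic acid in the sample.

0.0429 M

n(I2) = 0.05332 x 0.02961 = 0.001579 mol.
From the balanced equation, 1 mol I2 reacts with 1 mol ascorbic acid, so n(ascorbic acid) = 0.001579 x 1/1 = 0.001579 mol.
[ascorbic acid] = 0.001579 / 0.03676 L = 0.0429 M.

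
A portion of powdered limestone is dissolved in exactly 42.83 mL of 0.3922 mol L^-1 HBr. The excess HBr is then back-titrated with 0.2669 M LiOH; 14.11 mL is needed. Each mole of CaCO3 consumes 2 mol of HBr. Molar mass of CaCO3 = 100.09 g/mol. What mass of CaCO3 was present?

Total n(HBr) added = 0.3922 x 0.04283 = 0.01680 mol.
n(LiOH) used = 0.2669 x 0.01411 = 0.003766 mol, which equals the excess n(HBr).
So n(HBr) consumed by the sample = 0.01680 - 0.003766 = 0.01303 mol.
n(CaCO3) = 0.01303 / 2 = 0.006516 mol.
mass = 0.006516 mol x 100.09 g/mol = 0.652 g.

0.652 g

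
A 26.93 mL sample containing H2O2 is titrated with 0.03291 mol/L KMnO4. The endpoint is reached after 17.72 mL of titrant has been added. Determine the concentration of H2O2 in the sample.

0.0541 M

n(KMnO4) = 0.03291 x 0.01772 = 0.0005832 mol.
From the balanced equation, 2 mol KMnO4 reacts with 5 mol H2O2, so n(H2O2) = 0.0005832 x 5/2 = 0.001458 mol.
[H2O2] = 0.001458 / 0.02693 L = 0.0541 M.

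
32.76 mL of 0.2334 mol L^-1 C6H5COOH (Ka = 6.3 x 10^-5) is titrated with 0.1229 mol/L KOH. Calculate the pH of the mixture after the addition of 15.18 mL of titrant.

Initial n(C6H5COOH) = 0.2334 x 0.03276 = 0.007646 mol.
n(KOH) added = 0.1229 x 0.01518 = 0.001866 mol, converting that many moles of C6H5COOH to C6H5COO-.
Remaining n(C6H5COOH) = 0.005781 mol; n(C6H5COO-) = 0.001866 mol.
By Henderson-Hasselbalch, pH = pKa + log([A^-]/[HA]) = 4.20 + log(0.001866/0.005781) = 4.20 + (-0.49) = 3.71.

3.71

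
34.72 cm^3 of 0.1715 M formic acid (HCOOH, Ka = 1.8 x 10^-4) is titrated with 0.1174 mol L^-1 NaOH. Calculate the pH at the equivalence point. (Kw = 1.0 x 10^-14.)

n(HCOOH) = 0.1715 x 0.03472 = 0.005954 mol; V(NaOH) at equivalence = 0.005954/0.1174 = 0.05072 L.
At equivalence all the acid is converted to HCOO-; total volume = 0.03472 + 0.05072 = 0.08544 L, so [HCOO-] = 0.005954/0.08544 = 0.06969 M.
Kb = Kw/Ka = 1.0e-14 / 1.8 x 10^-4 = 5.56e-11.
[OH^-] = sqrt(Kb x [HCOO-]) = sqrt(5.56e-11 x 0.06969) = 1.97e-6 M.
pOH = 5.71, so pH = 14.00 - 5.71 = 8.29.

8.29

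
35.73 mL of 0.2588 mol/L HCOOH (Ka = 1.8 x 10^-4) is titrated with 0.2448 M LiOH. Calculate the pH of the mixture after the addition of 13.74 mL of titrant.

Initial n(HCOOH) = 0.2588 x 0.03573 = 0.009247 mol.
n(LiOH) added = 0.2448 x 0.01374 = 0.003364 mol, converting that many moles of HCOOH to HCOO-.
Remaining n(HCOOH) = 0.005883 mol; n(HCOO-) = 0.003364 mol.
By Henderson-Hasselbalch, pH = pKa + log([A^-]/[HA]) = 3.74 + log(0.003364/0.005883) = 3.74 + (-0.24) = 3.50.

3.50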